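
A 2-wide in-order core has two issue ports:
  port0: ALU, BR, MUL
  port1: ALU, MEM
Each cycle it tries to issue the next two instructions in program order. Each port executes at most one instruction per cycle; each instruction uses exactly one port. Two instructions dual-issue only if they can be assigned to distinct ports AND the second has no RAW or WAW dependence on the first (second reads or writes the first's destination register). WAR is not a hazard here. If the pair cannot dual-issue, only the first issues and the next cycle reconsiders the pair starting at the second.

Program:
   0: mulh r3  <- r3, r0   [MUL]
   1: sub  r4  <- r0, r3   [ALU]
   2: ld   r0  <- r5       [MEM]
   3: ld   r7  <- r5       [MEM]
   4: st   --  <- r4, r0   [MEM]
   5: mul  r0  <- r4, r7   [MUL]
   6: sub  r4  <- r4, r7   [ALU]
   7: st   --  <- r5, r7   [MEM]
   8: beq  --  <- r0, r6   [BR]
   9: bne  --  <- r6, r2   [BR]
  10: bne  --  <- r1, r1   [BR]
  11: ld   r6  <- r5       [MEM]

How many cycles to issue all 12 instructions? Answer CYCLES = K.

  cy0 -> i0 (mulh.MUL) RAW r3
  cy1 -> i1,i2 (sub.ALU ld.MEM) dual
  cy2 -> i3 (ld.MEM) no-port MEM/MEM
  cy3 -> i4,i5 (st.MEM mul.MUL) dual
  cy4 -> i6,i7 (sub.ALU st.MEM) dual
  cy5 -> i8 (beq.BR) no-port BR/BR
  cy6 -> i9 (bne.BR) no-port BR/BR
  cy7 -> i10,i11 (bne.BR ld.MEM) dual

CYCLES = 8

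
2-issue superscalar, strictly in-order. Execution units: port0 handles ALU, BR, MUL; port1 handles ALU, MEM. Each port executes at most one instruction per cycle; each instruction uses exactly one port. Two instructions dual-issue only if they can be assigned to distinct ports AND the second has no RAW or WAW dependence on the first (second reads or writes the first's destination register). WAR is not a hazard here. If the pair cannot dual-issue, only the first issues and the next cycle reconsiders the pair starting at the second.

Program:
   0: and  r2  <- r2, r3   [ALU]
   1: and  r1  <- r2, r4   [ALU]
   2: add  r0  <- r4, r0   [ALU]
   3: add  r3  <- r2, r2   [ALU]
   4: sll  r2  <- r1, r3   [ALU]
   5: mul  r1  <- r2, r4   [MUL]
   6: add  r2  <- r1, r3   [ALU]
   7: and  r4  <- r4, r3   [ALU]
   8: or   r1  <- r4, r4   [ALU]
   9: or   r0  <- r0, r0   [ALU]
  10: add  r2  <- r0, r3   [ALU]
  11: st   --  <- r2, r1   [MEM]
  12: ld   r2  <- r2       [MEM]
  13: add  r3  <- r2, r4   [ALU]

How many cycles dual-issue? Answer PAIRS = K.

PAIRS = 3

0. and @i0  | RAW r2
1. and+add @i1&i2  | pair
2. add @i3  | RAW r3
3. sll @i4  | RAW r2
4. mul @i5  | RAW r1
5. add+and @i6&i7  | pair
6. or+or @i8&i9  | pair
7. add @i10  | RAW r2
8. st @i11  | no-port MEM/MEM
9. ld @i12  | RAW r2
10. add @i13  | tail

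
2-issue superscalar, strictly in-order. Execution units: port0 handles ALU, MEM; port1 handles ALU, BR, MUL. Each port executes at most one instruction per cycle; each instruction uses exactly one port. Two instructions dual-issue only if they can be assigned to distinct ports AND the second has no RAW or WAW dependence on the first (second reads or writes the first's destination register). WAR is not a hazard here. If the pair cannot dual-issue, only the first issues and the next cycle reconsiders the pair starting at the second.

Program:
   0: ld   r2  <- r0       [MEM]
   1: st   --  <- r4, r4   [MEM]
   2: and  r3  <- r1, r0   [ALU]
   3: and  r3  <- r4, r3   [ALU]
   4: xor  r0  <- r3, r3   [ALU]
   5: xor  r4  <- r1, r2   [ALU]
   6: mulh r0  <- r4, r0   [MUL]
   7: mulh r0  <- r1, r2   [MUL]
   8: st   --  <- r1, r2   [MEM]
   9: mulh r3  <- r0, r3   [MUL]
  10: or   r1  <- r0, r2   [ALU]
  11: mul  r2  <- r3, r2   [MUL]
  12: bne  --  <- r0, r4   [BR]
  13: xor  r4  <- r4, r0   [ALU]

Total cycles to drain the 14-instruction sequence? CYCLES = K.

c0: i0 ld.MEM  no-port MEM/MEM
c1: i1,i2 st.MEM+and.ALU  dual
c2: i3 and.ALU  RAW r3
c3: i4,i5 xor.ALU+xor.ALU  dual
c4: i6 mulh.MUL  no-port MUL/MUL
c5: i7,i8 mulh.MUL+st.MEM  dual
c6: i9,i10 mulh.MUL+or.ALU  dual
c7: i11 mul.MUL  no-port MUL/BR
c8: i12,i13 bne.BR+xor.ALU  dual

CYCLES = 9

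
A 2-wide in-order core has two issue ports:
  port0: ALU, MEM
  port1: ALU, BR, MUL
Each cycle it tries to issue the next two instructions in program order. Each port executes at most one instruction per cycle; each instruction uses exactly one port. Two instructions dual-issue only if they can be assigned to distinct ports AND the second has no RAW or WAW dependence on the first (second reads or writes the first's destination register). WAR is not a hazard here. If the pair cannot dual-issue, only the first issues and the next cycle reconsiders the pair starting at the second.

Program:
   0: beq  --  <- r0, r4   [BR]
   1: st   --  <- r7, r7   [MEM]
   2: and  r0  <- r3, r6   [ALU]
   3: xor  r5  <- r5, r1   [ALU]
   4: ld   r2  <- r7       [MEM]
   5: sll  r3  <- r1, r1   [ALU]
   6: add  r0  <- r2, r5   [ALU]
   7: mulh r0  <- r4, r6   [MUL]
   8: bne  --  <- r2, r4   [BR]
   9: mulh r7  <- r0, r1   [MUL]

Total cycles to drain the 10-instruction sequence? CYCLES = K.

c0: i0/i1 beq/st  2-wide
c1: i2/i3 and/xor  2-wide
c2: i4/i5 ld/sll  2-wide
c3: i6 add  WAW r0
c4: i7 mulh  no-port MUL/BR
c5: i8 bne  no-port BR/MUL
c6: i9 mulh  tail

CYCLES = 7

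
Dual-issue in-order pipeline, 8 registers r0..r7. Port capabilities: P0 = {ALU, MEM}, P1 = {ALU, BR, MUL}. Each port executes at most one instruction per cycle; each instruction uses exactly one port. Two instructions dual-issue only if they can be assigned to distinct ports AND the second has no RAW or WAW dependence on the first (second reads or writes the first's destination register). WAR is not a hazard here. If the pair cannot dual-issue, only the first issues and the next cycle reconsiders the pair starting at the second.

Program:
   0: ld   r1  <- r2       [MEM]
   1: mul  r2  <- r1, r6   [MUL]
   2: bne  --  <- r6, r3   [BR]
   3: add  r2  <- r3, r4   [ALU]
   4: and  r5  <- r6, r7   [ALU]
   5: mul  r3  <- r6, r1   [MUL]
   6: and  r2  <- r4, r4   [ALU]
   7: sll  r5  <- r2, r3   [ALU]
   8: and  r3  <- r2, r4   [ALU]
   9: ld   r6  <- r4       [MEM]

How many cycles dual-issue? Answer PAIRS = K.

PAIRS = 3

  cy0 -> i0 (ld.MEM) RAW r1
  cy1 -> i1 (mul.MUL) no-port MUL/BR
  cy2 -> i2/i3 (bne.BR/add.ALU) 2-wide
  cy3 -> i4/i5 (and.ALU/mul.MUL) 2-wide
  cy4 -> i6 (and.ALU) RAW r2
  cy5 -> i7/i8 (sll.ALU/and.ALU) 2-wide
  cy6 -> i9 (ld.MEM) tail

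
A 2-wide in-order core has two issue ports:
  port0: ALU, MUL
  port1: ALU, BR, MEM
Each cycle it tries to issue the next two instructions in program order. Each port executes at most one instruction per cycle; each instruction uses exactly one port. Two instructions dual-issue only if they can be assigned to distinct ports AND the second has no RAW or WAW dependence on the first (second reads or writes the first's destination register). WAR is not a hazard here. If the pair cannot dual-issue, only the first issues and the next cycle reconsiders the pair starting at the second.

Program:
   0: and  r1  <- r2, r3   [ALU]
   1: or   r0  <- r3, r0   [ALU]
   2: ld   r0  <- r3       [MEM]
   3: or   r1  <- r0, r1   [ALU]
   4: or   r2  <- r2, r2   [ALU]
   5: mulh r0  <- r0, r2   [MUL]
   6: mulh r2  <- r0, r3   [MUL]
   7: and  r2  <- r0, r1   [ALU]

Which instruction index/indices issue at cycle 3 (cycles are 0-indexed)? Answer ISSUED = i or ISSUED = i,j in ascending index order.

ISSUED = 5

  cy0 -> i0,i1 (and.ALU;or.ALU) pair
  cy1 -> i2 (ld.MEM) RAW r0
  cy2 -> i3,i4 (or.ALU;or.ALU) pair
  cy3 -> i5 (mulh.MUL) no-port MUL/MUL
  cy4 -> i6 (mulh.MUL) WAW r2
  cy5 -> i7 (and.ALU) tail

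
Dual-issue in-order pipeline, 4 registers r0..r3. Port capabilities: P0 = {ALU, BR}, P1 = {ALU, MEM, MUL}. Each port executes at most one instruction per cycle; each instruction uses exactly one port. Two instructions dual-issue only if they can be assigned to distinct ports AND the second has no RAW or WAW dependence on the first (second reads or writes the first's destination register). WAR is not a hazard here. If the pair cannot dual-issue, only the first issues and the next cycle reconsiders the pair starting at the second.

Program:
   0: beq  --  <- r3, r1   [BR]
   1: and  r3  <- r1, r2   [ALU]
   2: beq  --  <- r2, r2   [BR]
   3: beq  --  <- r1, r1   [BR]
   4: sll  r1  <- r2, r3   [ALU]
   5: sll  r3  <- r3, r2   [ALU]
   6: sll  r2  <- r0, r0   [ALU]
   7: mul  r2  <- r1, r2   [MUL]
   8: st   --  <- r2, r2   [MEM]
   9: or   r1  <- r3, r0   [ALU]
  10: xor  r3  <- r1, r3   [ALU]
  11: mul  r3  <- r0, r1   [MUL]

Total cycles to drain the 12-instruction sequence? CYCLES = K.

CYCLES = 8

  cy0 -> i0&i1 (beq and) dual
  cy1 -> i2 (beq) no-port BR/BR
  cy2 -> i3&i4 (beq sll) dual
  cy3 -> i5&i6 (sll sll) dual
  cy4 -> i7 (mul) no-port MUL/MEM
  cy5 -> i8&i9 (st or) dual
  cy6 -> i10 (xor) WAW r3
  cy7 -> i11 (mul) tail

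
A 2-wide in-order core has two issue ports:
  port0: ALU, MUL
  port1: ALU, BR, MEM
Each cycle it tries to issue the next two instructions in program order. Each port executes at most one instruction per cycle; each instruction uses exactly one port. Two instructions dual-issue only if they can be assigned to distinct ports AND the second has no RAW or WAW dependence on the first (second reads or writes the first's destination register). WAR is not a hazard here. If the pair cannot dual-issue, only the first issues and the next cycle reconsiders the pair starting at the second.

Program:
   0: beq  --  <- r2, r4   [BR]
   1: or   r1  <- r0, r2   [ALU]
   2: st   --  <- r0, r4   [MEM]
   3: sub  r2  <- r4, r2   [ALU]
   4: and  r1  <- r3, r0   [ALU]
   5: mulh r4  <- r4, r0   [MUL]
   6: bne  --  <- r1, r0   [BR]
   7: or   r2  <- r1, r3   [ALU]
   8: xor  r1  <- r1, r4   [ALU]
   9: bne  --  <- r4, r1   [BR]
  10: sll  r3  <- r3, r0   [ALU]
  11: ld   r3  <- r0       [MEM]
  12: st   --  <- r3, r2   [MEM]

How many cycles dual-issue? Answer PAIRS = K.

t=0 i0&i1:beq.BR or.ALU ; dual
t=1 i2&i3:st.MEM sub.ALU ; dual
t=2 i4&i5:and.ALU mulh.MUL ; dual
t=3 i6&i7:bne.BR or.ALU ; dual
t=4 i8:xor.ALU ; RAW r1
t=5 i9&i10:bne.BR sll.ALU ; dual
t=6 i11:ld.MEM ; no-port MEM/MEM
t=7 i12:st.MEM ; tail

PAIRS = 5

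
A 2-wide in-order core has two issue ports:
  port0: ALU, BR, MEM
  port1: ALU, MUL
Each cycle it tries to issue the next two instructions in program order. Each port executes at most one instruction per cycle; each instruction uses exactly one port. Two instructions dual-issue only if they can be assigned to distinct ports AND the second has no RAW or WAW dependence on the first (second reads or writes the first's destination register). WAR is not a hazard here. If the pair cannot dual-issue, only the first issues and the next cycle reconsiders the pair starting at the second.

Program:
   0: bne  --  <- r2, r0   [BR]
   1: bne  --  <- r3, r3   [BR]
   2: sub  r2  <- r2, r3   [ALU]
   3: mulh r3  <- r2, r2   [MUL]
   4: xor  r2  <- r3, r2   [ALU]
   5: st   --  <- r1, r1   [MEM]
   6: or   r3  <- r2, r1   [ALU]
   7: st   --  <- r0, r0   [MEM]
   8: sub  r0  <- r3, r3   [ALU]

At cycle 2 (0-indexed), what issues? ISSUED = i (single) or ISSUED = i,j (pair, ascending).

  cy0 -> i0 (bne) no-port BR/BR
  cy1 -> i1+i2 (bne+sub) pair
  cy2 -> i3 (mulh) RAW r3
  cy3 -> i4+i5 (xor+st) pair
  cy4 -> i6+i7 (or+st) pair
  cy5 -> i8 (sub) tail

ISSUED = 3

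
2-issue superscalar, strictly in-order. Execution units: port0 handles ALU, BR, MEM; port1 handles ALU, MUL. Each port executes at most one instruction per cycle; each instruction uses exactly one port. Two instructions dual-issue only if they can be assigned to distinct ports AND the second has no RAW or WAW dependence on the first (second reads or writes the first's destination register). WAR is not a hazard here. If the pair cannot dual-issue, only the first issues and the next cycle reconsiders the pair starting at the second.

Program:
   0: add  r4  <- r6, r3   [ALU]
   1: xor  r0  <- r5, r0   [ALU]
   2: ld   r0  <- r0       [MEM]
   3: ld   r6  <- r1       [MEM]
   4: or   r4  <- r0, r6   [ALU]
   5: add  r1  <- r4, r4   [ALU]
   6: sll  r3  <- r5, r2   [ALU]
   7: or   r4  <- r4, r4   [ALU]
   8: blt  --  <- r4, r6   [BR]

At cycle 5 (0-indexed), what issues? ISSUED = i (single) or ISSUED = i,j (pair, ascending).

ISSUED = 7

t=0 i0,i1:add.ALU;xor.ALU ; dual
t=1 i2:ld.MEM ; no-port MEM/MEM
t=2 i3:ld.MEM ; RAW r6
t=3 i4:or.ALU ; RAW r4
t=4 i5,i6:add.ALU;sll.ALU ; dual
t=5 i7:or.ALU ; RAW r4
t=6 i8:blt.BR ; tail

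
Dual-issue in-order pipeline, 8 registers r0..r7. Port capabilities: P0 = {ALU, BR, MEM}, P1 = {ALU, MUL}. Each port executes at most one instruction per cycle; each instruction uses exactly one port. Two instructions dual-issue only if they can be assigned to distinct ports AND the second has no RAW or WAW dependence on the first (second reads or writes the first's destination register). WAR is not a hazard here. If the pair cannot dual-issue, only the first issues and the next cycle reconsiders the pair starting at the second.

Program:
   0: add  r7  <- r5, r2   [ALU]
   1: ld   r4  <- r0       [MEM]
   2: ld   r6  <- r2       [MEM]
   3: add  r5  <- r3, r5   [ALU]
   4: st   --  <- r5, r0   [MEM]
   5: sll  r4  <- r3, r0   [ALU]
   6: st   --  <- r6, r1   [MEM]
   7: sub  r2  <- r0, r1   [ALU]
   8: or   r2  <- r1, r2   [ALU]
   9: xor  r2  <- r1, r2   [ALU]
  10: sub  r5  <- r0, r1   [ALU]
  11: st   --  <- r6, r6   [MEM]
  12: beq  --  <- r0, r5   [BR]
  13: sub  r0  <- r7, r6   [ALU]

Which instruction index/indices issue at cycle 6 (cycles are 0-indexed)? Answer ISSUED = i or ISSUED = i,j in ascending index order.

c0: i0/i1 add.ALU/ld.MEM  dual
c1: i2/i3 ld.MEM/add.ALU  dual
c2: i4/i5 st.MEM/sll.ALU  dual
c3: i6/i7 st.MEM/sub.ALU  dual
c4: i8 or.ALU  RAW+WAW r2
c5: i9/i10 xor.ALU/sub.ALU  dual
c6: i11 st.MEM  no-port MEM/BR
c7: i12/i13 beq.BR/sub.ALU  dual

ISSUED = 11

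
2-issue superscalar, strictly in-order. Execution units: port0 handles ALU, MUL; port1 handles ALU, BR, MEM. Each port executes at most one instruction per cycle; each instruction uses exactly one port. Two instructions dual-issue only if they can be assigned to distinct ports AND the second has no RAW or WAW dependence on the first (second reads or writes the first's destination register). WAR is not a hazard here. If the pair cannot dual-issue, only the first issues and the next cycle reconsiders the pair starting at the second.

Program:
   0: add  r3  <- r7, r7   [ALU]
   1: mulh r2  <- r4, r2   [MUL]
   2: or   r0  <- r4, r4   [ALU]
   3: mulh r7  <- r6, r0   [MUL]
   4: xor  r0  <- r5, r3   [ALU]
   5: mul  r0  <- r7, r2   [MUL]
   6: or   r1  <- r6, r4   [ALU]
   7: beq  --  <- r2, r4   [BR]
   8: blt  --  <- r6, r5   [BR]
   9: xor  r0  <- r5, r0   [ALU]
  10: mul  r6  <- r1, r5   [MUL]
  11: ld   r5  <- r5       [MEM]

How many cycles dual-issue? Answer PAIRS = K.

#0 head=0: add/mulh i0/i1 pair
#1 head=2: or i2 RAW r0
#2 head=3: mulh/xor i3/i4 pair
#3 head=5: mul/or i5/i6 pair
#4 head=7: beq i7 no-port BR/BR
#5 head=8: blt/xor i8/i9 pair
#6 head=10: mul/ld i10/i11 pair

PAIRS = 5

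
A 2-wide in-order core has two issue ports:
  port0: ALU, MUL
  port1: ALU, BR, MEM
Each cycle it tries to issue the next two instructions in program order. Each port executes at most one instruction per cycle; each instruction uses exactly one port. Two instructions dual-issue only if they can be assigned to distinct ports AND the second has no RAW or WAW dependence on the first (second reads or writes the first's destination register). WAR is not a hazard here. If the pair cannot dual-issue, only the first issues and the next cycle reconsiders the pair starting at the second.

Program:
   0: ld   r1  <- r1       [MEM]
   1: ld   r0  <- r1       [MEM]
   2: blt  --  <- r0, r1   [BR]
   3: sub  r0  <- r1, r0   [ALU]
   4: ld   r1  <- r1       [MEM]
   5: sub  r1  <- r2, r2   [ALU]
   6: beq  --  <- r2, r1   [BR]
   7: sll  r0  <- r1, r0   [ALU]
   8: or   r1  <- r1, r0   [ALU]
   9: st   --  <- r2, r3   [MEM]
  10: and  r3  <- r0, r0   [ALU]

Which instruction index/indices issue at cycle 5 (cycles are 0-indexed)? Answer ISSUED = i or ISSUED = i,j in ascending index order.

ISSUED = 6,7

  cy0 -> i0 (ld.MEM) no-port MEM/MEM
  cy1 -> i1 (ld.MEM) no-port MEM/BR
  cy2 -> i2,i3 (blt.BR sub.ALU) dual
  cy3 -> i4 (ld.MEM) WAW r1
  cy4 -> i5 (sub.ALU) RAW r1
  cy5 -> i6,i7 (beq.BR sll.ALU) dual
  cy6 -> i8,i9 (or.ALU st.MEM) dual
  cy7 -> i10 (and.ALU) tail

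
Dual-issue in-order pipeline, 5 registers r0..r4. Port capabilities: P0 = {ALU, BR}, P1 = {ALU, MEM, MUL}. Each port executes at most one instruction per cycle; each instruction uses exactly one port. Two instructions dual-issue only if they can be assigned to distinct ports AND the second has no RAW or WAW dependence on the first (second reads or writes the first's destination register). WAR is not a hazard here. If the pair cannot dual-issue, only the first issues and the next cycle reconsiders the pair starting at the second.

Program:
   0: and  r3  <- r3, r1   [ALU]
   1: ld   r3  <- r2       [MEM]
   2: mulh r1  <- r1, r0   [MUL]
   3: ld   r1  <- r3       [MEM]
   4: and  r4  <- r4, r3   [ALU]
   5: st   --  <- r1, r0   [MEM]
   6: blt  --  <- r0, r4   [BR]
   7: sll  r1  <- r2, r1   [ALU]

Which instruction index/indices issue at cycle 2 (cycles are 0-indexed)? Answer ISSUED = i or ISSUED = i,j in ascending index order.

ISSUED = 2

t=0 i0:and ; WAW r3
t=1 i1:ld ; no-port MEM/MUL
t=2 i2:mulh ; no-port MUL/MEM
t=3 i3/i4:ld/and ; 2-wide
t=4 i5/i6:st/blt ; 2-wide
t=5 i7:sll ; tail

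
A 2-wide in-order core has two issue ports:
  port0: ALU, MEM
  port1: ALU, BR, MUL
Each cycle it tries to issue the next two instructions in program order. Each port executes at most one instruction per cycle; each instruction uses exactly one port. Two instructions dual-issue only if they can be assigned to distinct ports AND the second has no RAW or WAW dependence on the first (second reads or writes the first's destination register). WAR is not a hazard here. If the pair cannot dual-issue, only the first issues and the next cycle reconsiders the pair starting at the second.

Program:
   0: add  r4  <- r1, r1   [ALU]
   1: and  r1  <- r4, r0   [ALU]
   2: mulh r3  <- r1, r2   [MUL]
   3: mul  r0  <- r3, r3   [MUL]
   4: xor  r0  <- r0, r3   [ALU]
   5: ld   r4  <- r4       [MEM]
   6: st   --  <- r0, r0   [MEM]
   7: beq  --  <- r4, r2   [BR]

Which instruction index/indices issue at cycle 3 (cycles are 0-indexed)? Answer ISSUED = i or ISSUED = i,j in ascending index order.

c0: i0 add.ALU  RAW r4
c1: i1 and.ALU  RAW r1
c2: i2 mulh.MUL  no-port MUL/MUL
c3: i3 mul.MUL  RAW+WAW r0
c4: i4/i5 xor.ALU;ld.MEM  pair
c5: i6/i7 st.MEM;beq.BR  pair

ISSUED = 3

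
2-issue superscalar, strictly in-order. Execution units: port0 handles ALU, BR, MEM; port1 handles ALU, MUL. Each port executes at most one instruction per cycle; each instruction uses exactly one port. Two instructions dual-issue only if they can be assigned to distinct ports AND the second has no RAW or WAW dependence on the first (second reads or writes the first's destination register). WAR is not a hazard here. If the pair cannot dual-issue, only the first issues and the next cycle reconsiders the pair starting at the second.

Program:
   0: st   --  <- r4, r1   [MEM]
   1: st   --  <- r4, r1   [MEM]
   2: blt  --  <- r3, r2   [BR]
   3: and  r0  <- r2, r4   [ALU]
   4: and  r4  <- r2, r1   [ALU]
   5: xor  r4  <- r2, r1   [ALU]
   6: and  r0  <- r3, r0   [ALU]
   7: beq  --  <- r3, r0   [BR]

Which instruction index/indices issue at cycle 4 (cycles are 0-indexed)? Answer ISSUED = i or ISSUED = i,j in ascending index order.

ISSUED = 5,6

0. st.MEM @i0  | no-port MEM/MEM
1. st.MEM @i1  | no-port MEM/BR
2. blt.BR+and.ALU @i2&i3  | pair
3. and.ALU @i4  | WAW r4
4. xor.ALU+and.ALU @i5&i6  | pair
5. beq.BR @i7  | tail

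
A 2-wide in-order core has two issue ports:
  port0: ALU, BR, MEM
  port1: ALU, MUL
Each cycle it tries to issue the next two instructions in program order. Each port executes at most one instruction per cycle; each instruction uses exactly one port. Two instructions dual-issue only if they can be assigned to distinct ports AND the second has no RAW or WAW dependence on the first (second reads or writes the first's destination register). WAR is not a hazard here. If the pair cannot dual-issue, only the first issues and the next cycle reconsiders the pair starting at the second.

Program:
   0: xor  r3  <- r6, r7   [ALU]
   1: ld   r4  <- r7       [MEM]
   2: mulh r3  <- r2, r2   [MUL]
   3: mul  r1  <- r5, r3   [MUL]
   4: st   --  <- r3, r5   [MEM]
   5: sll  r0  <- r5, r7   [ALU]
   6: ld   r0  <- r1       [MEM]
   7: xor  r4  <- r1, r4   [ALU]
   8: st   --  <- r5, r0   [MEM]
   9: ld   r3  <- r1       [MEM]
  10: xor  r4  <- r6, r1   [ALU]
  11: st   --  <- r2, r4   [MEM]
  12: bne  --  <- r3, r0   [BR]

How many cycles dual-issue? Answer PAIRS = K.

[0] i0&i1  xor/ld  -- 2-wide
[1] i2  mulh  -- no-port MUL/MUL
[2] i3&i4  mul/st  -- 2-wide
[3] i5  sll  -- WAW r0
[4] i6&i7  ld/xor  -- 2-wide
[5] i8  st  -- no-port MEM/MEM
[6] i9&i10  ld/xor  -- 2-wide
[7] i11  st  -- no-port MEM/BR
[8] i12  bne  -- tail

PAIRS = 4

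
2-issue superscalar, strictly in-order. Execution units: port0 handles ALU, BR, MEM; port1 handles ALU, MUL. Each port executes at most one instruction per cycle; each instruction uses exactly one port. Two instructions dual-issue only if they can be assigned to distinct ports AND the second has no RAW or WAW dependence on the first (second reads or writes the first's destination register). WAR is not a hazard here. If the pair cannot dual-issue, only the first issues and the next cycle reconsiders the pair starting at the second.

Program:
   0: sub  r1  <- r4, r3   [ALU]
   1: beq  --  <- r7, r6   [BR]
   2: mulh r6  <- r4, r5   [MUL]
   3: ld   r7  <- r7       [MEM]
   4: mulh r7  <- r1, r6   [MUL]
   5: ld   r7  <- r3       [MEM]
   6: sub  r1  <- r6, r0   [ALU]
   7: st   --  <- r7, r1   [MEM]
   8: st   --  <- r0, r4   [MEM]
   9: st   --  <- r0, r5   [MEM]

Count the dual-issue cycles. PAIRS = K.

PAIRS = 3

#0 head=0: sub.ALU beq.BR i0&i1 2-wide
#1 head=2: mulh.MUL ld.MEM i2&i3 2-wide
#2 head=4: mulh.MUL i4 WAW r7
#3 head=5: ld.MEM sub.ALU i5&i6 2-wide
#4 head=7: st.MEM i7 no-port MEM/MEM
#5 head=8: st.MEM i8 no-port MEM/MEM
#6 head=9: st.MEM i9 tail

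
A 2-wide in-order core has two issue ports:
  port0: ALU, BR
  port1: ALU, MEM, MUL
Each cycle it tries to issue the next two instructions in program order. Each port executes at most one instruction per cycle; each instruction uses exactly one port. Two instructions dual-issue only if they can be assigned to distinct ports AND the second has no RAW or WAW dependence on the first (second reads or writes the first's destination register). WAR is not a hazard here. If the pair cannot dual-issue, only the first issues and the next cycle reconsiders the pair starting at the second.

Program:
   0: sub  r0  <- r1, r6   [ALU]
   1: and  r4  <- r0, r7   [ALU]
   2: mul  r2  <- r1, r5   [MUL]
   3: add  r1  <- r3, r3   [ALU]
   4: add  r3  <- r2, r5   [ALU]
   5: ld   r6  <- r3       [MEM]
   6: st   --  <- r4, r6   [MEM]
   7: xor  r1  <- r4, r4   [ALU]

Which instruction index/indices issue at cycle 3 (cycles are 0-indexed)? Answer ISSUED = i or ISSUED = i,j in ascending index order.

[0] i0  sub  -- RAW r0
[1] i1+i2  and;mul  -- 2-wide
[2] i3+i4  add;add  -- 2-wide
[3] i5  ld  -- no-port MEM/MEM
[4] i6+i7  st;xor  -- 2-wide

ISSUED = 5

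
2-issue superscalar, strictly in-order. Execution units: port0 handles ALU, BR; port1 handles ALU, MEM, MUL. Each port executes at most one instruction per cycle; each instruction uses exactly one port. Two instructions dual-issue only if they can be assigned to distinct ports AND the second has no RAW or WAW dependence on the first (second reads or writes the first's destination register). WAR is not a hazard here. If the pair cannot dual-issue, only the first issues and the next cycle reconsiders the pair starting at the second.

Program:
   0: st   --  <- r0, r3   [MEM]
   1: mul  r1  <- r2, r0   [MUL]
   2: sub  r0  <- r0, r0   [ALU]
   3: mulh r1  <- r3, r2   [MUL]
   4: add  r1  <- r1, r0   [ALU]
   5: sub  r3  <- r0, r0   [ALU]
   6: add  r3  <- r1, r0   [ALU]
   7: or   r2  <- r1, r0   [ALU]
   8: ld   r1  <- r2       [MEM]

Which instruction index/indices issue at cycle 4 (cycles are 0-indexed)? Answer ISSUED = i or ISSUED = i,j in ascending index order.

ISSUED = 6,7

0. st @i0  | no-port MEM/MUL
1. mul;sub @i1&i2  | dual
2. mulh @i3  | RAW+WAW r1
3. add;sub @i4&i5  | dual
4. add;or @i6&i7  | dual
5. ld @i8  | tail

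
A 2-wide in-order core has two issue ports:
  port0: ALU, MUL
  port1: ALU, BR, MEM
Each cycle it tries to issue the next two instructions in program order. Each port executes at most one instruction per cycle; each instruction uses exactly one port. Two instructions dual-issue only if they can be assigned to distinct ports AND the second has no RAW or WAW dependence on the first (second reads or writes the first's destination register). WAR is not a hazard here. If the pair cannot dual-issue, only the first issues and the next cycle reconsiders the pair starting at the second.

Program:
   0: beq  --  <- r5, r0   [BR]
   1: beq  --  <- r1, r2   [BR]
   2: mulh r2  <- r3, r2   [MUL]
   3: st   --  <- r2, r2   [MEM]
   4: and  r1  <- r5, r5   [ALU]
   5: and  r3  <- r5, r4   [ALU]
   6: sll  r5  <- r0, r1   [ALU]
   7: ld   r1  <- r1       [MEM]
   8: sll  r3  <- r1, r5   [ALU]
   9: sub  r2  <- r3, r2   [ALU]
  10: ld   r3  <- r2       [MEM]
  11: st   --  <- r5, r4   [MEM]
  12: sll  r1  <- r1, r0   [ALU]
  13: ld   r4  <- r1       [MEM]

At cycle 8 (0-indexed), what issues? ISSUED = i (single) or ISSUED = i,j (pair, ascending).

0. beq.BR @i0  | no-port BR/BR
1. beq.BR mulh.MUL @i1+i2  | pair
2. st.MEM and.ALU @i3+i4  | pair
3. and.ALU sll.ALU @i5+i6  | pair
4. ld.MEM @i7  | RAW r1
5. sll.ALU @i8  | RAW r3
6. sub.ALU @i9  | RAW r2
7. ld.MEM @i10  | no-port MEM/MEM
8. st.MEM sll.ALU @i11+i12  | pair
9. ld.MEM @i13  | tail

ISSUED = 11,12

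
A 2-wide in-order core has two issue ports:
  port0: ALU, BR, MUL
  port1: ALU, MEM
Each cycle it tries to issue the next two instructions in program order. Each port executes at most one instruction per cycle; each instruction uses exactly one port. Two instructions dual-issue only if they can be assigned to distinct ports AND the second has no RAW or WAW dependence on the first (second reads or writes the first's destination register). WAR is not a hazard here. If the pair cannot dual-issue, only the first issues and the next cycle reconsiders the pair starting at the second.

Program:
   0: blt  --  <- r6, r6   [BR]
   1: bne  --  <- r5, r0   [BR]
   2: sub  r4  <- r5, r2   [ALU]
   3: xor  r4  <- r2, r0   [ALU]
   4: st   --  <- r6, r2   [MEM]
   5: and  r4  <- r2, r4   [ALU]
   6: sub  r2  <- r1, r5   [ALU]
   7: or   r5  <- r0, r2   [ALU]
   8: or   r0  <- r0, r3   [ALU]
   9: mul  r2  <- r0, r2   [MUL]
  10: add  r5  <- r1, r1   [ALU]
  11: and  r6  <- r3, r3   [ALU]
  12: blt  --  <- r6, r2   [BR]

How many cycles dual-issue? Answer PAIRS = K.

PAIRS = 5

0. blt.BR @i0  | no-port BR/BR
1. bne.BR;sub.ALU @i1&i2  | pair
2. xor.ALU;st.MEM @i3&i4  | pair
3. and.ALU;sub.ALU @i5&i6  | pair
4. or.ALU;or.ALU @i7&i8  | pair
5. mul.MUL;add.ALU @i9&i10  | pair
6. and.ALU @i11  | RAW r6
7. blt.BR @i12  | tail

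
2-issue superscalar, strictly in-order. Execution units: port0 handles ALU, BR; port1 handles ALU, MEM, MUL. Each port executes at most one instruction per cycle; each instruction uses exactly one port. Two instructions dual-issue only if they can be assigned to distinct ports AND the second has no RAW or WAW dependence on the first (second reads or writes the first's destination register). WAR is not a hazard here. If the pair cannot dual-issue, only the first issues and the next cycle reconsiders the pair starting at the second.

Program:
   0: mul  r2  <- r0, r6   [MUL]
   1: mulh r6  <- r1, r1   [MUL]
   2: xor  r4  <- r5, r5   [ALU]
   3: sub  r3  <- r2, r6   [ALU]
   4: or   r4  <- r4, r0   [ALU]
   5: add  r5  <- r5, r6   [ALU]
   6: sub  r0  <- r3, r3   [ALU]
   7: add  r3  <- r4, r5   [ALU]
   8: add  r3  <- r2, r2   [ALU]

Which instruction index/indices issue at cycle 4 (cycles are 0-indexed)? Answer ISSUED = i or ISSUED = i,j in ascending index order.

ISSUED = 7

c0: i0 mul  no-port MUL/MUL
c1: i1,i2 mulh/xor  dual
c2: i3,i4 sub/or  dual
c3: i5,i6 add/sub  dual
c4: i7 add  WAW r3
c5: i8 add  tail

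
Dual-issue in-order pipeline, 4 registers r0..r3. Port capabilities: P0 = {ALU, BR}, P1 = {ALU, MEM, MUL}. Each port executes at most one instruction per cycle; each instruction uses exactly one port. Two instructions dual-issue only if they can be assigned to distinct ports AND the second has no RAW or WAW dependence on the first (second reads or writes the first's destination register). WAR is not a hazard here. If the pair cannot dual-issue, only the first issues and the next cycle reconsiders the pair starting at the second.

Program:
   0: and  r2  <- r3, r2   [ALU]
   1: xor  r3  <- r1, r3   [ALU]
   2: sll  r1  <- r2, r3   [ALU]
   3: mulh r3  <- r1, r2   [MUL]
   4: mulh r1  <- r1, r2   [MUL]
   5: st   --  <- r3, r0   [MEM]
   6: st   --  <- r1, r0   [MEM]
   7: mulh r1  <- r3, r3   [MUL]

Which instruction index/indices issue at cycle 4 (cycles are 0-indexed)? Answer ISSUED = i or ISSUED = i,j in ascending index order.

ISSUED = 5

[0] i0+i1  and/xor  -- pair
[1] i2  sll  -- RAW r1
[2] i3  mulh  -- no-port MUL/MUL
[3] i4  mulh  -- no-port MUL/MEM
[4] i5  st  -- no-port MEM/MEM
[5] i6  st  -- no-port MEM/MUL
[6] i7  mulh  -- tail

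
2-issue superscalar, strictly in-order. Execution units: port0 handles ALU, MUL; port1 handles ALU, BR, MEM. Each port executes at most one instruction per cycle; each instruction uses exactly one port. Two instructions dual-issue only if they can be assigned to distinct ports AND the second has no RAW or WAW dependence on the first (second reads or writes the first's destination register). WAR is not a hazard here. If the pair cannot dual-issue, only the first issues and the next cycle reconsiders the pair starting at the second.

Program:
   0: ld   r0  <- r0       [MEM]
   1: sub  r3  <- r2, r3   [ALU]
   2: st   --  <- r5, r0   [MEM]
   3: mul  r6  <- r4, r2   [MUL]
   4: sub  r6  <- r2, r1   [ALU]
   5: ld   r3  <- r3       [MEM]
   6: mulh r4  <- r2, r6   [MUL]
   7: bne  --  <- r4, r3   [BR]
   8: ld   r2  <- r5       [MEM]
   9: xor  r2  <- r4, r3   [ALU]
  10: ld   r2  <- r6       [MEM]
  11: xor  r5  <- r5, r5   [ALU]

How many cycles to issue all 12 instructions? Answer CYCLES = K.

CYCLES = 8

t=0 i0,i1:ld.MEM sub.ALU ; pair
t=1 i2,i3:st.MEM mul.MUL ; pair
t=2 i4,i5:sub.ALU ld.MEM ; pair
t=3 i6:mulh.MUL ; RAW r4
t=4 i7:bne.BR ; no-port BR/MEM
t=5 i8:ld.MEM ; WAW r2
t=6 i9:xor.ALU ; WAW r2
t=7 i10,i11:ld.MEM xor.ALU ; pair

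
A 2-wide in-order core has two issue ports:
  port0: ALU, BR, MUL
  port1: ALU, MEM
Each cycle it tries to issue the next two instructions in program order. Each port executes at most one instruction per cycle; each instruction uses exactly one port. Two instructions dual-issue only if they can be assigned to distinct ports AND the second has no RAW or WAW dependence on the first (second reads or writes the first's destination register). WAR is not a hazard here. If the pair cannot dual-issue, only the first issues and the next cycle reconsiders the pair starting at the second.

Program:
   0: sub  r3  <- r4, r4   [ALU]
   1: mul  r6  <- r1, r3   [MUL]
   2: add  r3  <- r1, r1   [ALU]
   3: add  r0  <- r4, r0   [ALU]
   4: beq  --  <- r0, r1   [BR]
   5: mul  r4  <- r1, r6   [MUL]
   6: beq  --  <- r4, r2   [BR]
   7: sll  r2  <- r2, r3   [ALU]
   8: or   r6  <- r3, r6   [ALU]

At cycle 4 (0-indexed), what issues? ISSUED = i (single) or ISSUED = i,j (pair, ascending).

0. sub.ALU @i0  | RAW r3
1. mul.MUL add.ALU @i1,i2  | pair
2. add.ALU @i3  | RAW r0
3. beq.BR @i4  | no-port BR/MUL
4. mul.MUL @i5  | no-port MUL/BR
5. beq.BR sll.ALU @i6,i7  | pair
6. or.ALU @i8  | tail

ISSUED = 5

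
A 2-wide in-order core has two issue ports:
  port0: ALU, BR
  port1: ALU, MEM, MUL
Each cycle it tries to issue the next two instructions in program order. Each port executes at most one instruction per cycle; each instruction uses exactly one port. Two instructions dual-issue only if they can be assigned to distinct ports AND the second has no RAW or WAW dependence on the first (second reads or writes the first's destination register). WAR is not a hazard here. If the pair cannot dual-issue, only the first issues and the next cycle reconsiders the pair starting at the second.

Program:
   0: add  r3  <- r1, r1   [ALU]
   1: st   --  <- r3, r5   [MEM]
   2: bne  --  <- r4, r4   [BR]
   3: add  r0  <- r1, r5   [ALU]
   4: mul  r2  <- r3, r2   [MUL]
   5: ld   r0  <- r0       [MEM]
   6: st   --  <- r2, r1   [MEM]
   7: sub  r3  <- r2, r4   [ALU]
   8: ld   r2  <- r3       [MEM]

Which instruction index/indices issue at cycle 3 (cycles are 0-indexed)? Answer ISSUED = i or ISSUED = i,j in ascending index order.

ISSUED = 5

[0] i0  add  -- RAW r3
[1] i1+i2  st/bne  -- pair
[2] i3+i4  add/mul  -- pair
[3] i5  ld  -- no-port MEM/MEM
[4] i6+i7  st/sub  -- pair
[5] i8  ld  -- tail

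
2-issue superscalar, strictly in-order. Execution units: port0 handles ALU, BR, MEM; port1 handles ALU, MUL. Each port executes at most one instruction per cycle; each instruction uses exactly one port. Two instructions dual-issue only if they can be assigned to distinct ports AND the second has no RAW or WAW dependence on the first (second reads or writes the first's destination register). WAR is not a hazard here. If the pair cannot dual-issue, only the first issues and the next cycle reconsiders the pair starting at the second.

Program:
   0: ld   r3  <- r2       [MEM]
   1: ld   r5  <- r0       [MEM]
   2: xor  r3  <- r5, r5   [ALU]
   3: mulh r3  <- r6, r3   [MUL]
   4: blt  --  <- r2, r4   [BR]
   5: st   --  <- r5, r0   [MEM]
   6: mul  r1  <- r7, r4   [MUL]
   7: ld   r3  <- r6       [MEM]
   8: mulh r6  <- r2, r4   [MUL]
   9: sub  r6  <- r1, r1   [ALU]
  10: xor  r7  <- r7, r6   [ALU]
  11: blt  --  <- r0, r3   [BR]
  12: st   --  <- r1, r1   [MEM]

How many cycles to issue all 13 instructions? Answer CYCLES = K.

CYCLES = 9

#0 head=0: ld.MEM i0 no-port MEM/MEM
#1 head=1: ld.MEM i1 RAW r5
#2 head=2: xor.ALU i2 RAW+WAW r3
#3 head=3: mulh.MUL blt.BR i3,i4 pair
#4 head=5: st.MEM mul.MUL i5,i6 pair
#5 head=7: ld.MEM mulh.MUL i7,i8 pair
#6 head=9: sub.ALU i9 RAW r6
#7 head=10: xor.ALU blt.BR i10,i11 pair
#8 head=12: st.MEM i12 tail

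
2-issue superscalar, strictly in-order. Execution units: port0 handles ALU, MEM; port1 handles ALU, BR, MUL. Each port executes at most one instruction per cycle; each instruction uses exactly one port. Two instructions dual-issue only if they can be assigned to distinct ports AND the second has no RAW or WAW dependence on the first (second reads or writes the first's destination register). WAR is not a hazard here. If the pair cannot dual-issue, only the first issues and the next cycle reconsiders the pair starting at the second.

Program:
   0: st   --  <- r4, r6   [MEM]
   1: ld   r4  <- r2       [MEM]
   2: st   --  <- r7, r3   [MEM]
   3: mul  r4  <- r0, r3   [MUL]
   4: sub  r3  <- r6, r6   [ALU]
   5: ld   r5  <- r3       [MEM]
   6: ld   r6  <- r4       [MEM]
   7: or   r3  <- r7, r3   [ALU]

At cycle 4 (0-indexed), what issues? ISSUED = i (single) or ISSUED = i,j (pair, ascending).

ISSUED = 5

c0: i0 st  no-port MEM/MEM
c1: i1 ld  no-port MEM/MEM
c2: i2+i3 st mul  pair
c3: i4 sub  RAW r3
c4: i5 ld  no-port MEM/MEM
c5: i6+i7 ld or  pair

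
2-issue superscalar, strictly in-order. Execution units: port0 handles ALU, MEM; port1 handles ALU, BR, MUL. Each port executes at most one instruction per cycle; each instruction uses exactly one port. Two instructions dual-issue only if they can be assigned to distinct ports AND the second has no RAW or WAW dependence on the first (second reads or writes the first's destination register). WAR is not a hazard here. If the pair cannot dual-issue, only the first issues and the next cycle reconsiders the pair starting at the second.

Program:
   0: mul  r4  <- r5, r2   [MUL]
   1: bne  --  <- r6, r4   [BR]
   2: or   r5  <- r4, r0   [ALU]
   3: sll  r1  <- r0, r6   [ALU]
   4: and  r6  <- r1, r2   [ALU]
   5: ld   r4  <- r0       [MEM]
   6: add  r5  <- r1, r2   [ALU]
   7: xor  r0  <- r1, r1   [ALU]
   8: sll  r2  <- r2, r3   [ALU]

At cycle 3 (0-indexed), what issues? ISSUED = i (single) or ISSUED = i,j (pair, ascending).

ISSUED = 4,5

[0] i0  mul.MUL  -- no-port MUL/BR
[1] i1,i2  bne.BR;or.ALU  -- dual
[2] i3  sll.ALU  -- RAW r1
[3] i4,i5  and.ALU;ld.MEM  -- dual
[4] i6,i7  add.ALU;xor.ALU  -- dual
[5] i8  sll.ALU  -- tail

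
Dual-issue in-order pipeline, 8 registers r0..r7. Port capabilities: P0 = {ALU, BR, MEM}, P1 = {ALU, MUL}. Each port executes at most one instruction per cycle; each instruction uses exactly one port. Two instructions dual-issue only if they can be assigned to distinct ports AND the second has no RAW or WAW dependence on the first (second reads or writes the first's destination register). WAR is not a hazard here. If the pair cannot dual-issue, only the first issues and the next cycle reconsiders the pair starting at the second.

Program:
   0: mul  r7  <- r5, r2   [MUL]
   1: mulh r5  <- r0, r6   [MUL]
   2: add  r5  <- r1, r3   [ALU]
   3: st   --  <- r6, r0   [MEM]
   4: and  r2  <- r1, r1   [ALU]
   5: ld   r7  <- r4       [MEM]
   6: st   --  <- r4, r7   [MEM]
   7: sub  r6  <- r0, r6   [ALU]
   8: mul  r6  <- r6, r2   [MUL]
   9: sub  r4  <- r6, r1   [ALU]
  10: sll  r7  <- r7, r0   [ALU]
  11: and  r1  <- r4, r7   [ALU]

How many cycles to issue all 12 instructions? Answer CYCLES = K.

0. mul.MUL @i0  | no-port MUL/MUL
1. mulh.MUL @i1  | WAW r5
2. add.ALU+st.MEM @i2&i3  | dual
3. and.ALU+ld.MEM @i4&i5  | dual
4. st.MEM+sub.ALU @i6&i7  | dual
5. mul.MUL @i8  | RAW r6
6. sub.ALU+sll.ALU @i9&i10  | dual
7. and.ALU @i11  | tail

CYCLES = 8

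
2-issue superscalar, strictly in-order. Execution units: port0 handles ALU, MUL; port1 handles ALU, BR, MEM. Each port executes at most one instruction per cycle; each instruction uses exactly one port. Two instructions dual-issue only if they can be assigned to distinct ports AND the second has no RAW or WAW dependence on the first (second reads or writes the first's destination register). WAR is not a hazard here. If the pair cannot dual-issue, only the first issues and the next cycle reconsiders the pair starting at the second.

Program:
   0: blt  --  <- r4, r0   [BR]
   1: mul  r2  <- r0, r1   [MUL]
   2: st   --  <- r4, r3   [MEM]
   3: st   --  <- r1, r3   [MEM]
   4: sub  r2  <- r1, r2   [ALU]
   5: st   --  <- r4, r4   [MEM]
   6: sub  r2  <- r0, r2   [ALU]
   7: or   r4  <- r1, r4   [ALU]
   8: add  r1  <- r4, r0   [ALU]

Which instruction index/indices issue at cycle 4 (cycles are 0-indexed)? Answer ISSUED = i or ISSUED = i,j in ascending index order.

t=0 i0,i1:blt mul ; pair
t=1 i2:st ; no-port MEM/MEM
t=2 i3,i4:st sub ; pair
t=3 i5,i6:st sub ; pair
t=4 i7:or ; RAW r4
t=5 i8:add ; tail

ISSUED = 7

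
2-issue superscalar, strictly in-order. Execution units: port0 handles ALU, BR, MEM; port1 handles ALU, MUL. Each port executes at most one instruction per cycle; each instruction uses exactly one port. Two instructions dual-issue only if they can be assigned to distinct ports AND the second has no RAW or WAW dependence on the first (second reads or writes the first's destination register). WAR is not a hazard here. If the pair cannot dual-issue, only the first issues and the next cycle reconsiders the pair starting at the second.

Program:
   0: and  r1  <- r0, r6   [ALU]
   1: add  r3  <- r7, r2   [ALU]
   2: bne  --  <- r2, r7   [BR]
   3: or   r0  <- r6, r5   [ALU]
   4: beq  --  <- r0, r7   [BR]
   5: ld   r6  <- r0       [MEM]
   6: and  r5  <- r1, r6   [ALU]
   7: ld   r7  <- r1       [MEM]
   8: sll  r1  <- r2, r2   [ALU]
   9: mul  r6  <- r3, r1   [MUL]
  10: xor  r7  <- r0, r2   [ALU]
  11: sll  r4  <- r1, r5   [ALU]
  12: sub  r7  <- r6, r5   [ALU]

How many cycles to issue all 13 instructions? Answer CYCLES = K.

0. and+add @i0+i1  | 2-wide
1. bne+or @i2+i3  | 2-wide
2. beq @i4  | no-port BR/MEM
3. ld @i5  | RAW r6
4. and+ld @i6+i7  | 2-wide
5. sll @i8  | RAW r1
6. mul+xor @i9+i10  | 2-wide
7. sll+sub @i11+i12  | 2-wide

CYCLES = 8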